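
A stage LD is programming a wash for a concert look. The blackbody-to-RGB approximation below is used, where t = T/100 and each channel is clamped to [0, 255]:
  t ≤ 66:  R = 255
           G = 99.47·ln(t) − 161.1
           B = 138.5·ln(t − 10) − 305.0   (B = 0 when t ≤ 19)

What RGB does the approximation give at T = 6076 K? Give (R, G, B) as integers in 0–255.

t = 6076/100 = 60.76; the t ≤ 66 branch applies.
R = 255 by definition for t ≤ 66.
G = 99.47·ln 60.76 − 161.1 = 99.47·4.1069 − 161.1 = 247.416.
B = 138.5·ln(60.76 − 10) − 305.0 = 138.5·ln 50.76 − 305.0 = 138.5·3.9271 − 305.0 = 238.905.
Rounded: (255, 247, 239).

(255, 247, 239)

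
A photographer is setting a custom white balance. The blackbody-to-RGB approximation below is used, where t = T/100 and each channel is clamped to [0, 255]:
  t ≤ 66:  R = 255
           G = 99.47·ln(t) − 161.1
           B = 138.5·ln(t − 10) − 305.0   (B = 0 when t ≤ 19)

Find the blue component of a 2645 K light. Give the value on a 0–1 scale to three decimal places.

0.325

t = 2645/100 = 26.45; the t ≤ 66 branch applies.
B = 138.5·ln(26.45 − 10) − 305.0 = 138.5·ln 16.45 − 305.0 = 138.5·2.8003 − 305.0 = 82.845.
On a 0–1 scale: 82.845/255 = 0.3249 → 0.325.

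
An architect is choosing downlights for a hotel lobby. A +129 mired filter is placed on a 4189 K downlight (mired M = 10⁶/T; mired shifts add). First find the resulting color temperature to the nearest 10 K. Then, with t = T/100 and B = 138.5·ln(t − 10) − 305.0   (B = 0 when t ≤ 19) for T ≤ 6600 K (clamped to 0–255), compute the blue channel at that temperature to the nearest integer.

M_in = 10⁶/4189 = 238.72; M_out = 238.72 + (+129) = 367.72.
T_out = 10⁶/367.72 = 2719.5 K → 2720 K; t = 27.2.
B = 138.5·ln(27.2 − 10) − 305.0 = 138.5·ln 17.2 − 305.0 = 138.5·2.8449 − 305.0 = 89.020.
Rounded: 89.

89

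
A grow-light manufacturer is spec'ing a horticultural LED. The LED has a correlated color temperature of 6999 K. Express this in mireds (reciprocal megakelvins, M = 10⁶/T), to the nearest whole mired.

M = 10⁶ / 6999 = 142.878 → 143 mireds.

143 mireds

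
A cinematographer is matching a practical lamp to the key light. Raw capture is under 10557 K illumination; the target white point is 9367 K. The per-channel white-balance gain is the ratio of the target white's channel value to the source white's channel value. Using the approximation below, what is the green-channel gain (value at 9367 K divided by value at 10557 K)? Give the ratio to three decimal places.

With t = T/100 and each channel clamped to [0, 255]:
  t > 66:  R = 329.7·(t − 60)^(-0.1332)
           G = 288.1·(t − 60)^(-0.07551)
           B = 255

1.023

At 10557 K (t = 105.57):
  G = 288.1·(105.57 − 60)^(-0.07551) = 288.1·45.57^(-0.07551) = 288.1·0.74947 = 215.922.
At 9367 K (t = 93.67):
  G = 288.1·(93.67 − 60)^(-0.07551) = 288.1·33.67^(-0.07551) = 288.1·0.76679 = 220.913.
Gain = 220.913 / 215.922 = 1.0231 → 1.023.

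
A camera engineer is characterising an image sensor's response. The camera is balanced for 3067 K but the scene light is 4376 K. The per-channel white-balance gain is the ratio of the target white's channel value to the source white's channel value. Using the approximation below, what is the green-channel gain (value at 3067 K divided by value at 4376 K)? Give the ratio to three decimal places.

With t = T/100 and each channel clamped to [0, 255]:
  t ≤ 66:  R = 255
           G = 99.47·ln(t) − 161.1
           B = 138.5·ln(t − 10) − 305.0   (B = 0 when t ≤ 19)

0.835

At 4376 K (t = 43.76):
  G = 99.47·ln 43.76 − 161.1 = 99.47·3.7787 − 161.1 = 214.769.
At 3067 K (t = 30.67):
  G = 99.47·ln 30.67 − 161.1 = 99.47·3.4233 − 161.1 = 179.414.
Gain = 179.414 / 214.769 = 0.8354 → 0.835.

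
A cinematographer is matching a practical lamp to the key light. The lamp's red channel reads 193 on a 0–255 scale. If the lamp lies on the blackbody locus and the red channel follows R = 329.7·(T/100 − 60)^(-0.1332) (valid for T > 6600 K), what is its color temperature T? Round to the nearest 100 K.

11600 K

(t − 60)^(-0.1332) = 193/329.7 = 0.58538.
t − 60 = 0.58538^(1/-0.1332) = 0.58538^(-7.508) = 55.713, so t = 115.713.
T = 100·t = 11571 K → 11600 K to the nearest 100 K.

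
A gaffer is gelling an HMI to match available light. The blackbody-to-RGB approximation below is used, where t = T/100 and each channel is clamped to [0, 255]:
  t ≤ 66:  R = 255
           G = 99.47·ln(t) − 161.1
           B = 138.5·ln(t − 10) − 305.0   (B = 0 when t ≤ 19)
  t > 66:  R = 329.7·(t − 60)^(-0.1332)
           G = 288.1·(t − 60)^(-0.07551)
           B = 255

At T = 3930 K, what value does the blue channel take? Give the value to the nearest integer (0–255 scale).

163

t = 3930/100 = 39.3; the t ≤ 66 branch applies.
B = 138.5·ln(39.3 − 10) − 305.0 = 138.5·ln 29.3 − 305.0 = 138.5·3.3776 − 305.0 = 162.796.
Rounded: 163.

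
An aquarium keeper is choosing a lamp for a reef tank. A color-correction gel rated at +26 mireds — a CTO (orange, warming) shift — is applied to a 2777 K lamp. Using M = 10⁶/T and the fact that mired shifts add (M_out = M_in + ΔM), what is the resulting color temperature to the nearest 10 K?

M_in = 10⁶/2777 = 360.10 mireds.
M_out = 360.10 + (+26) = 386.10 mireds.
T_out = 10⁶/386.10 = 2590.0 K → 2590 K.

2590 K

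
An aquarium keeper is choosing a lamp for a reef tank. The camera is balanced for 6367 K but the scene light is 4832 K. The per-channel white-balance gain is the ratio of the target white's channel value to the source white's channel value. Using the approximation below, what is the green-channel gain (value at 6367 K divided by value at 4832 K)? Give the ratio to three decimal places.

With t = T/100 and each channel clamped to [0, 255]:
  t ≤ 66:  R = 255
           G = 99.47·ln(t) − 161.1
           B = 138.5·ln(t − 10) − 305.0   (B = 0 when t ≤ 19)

At 4832 K (t = 48.32):
  G = 99.47·ln 48.32 − 161.1 = 99.47·3.8778 − 161.1 = 224.629.
At 6367 K (t = 63.67):
  G = 99.47·ln 63.67 − 161.1 = 99.47·4.1537 − 161.1 = 252.070.
Gain = 252.070 / 224.629 = 1.1222 → 1.122.

1.122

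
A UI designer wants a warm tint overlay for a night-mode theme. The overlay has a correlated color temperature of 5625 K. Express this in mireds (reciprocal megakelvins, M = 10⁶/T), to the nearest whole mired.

M = 10⁶ / 5625 = 177.778 → 178 mireds.

178 mireds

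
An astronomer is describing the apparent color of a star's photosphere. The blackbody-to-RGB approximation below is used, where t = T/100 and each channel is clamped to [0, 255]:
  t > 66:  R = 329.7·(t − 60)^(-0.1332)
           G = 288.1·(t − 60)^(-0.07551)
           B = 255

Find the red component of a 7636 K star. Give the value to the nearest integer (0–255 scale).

227

t = 7636/100 = 76.36; the t > 66 branch applies.
R = 329.7·(76.36 − 60)^(-0.1332) = 329.7·16.36^(-0.1332) = 329.7·0.68917 = 227.218.
Rounded: 227.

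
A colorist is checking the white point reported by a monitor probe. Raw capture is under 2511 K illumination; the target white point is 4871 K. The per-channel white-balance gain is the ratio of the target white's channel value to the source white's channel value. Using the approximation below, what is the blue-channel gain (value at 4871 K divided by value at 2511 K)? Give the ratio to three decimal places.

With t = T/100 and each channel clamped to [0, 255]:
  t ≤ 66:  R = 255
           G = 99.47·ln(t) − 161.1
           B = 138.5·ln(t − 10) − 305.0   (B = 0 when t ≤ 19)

At 2511 K (t = 25.11):
  B = 138.5·ln(25.11 − 10) − 305.0 = 138.5·ln 15.11 − 305.0 = 138.5·2.7154 − 305.0 = 71.077.
At 4871 K (t = 48.71):
  B = 138.5·ln(48.71 − 10) − 305.0 = 138.5·ln 38.71 − 305.0 = 138.5·3.6561 − 305.0 = 201.370.
Gain = 201.370 / 71.077 = 2.8331 → 2.833.

2.833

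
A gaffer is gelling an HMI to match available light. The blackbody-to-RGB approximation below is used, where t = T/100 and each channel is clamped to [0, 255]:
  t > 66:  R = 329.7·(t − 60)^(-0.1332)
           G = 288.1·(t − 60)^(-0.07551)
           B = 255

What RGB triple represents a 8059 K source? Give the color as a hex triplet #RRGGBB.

t = 8059/100 = 80.59; the t > 66 branch applies.
R = 329.7·(80.59 − 60)^(-0.1332) = 329.7·20.59^(-0.1332) = 329.7·0.66838 = 220.364.
G = 288.1·(80.59 − 60)^(-0.07551) = 288.1·20.59^(-0.07551) = 288.1·0.79580 = 229.271.
B = 255 by definition for t > 66.
Rounded: (220, 229, 255).
In hex: #DCE5FF.

#DCE5FF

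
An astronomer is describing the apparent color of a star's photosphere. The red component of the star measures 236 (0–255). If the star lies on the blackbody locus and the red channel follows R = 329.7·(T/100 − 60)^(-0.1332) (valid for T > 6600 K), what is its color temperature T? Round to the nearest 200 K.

7200 K

(t − 60)^(-0.1332) = 236/329.7 = 0.71580.
t − 60 = 0.71580^(1/-0.1332) = 0.71580^(-7.508) = 12.307, so t = 72.307.
T = 100·t = 7231 K → 7200 K to the nearest 200 K.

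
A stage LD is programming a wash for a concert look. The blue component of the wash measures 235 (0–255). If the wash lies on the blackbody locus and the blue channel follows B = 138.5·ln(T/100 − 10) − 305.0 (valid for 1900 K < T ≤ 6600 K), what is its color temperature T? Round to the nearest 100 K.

5900 K

ln(t − 10) = (235 + 305.0) / 138.5 = 3.8989.
t − 10 = e^3.8989 = 49.349, so t = 59.349.
T = 100·t = 5935 K → 5900 K to the nearest 100 K.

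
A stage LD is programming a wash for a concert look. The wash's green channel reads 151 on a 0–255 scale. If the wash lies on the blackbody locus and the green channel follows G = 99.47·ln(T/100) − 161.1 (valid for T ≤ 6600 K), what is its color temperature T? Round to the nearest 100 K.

2300 K

ln t = (151 + 161.1) / 99.47 = 3.1376.
t = e^3.1376 = 23.049.
T = 100·t = 2305 K → 2300 K to the nearest 100 K.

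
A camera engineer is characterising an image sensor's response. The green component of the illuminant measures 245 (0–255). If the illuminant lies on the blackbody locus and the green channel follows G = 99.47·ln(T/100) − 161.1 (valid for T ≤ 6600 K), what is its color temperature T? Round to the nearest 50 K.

ln t = (245 + 161.1) / 99.47 = 4.0826.
t = e^4.0826 = 59.302.
T = 100·t = 5930 K → 5950 K to the nearest 50 K.

5950 K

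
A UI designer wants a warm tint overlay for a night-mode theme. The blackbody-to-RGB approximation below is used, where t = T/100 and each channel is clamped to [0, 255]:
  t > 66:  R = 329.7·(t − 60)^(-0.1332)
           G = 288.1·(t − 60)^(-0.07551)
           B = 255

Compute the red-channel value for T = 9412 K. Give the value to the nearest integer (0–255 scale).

t = 9412/100 = 94.12; the t > 66 branch applies.
R = 329.7·(94.12 − 60)^(-0.1332) = 329.7·34.12^(-0.1332) = 329.7·0.62489 = 206.026.
Rounded: 206.

206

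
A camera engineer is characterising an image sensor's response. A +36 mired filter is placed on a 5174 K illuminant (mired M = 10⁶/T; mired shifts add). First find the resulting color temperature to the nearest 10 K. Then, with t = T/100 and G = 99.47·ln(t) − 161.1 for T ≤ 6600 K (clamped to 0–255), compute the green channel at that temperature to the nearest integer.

M_in = 10⁶/5174 = 193.27; M_out = 193.27 + (+36) = 229.27.
T_out = 10⁶/229.27 = 4361.6 K → 4360 K; t = 43.6.
G = 99.47·ln 43.6 − 161.1 = 99.47·3.7751 − 161.1 = 214.405.
Rounded: 214.

214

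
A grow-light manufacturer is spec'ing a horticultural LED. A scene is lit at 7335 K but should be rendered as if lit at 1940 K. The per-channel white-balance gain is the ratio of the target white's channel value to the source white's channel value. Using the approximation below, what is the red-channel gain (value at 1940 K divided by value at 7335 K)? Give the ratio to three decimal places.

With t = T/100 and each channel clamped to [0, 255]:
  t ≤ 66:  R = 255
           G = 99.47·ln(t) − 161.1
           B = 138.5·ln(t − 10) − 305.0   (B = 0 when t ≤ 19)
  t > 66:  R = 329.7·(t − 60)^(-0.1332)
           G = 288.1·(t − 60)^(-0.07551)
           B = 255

1.092

At 7335 K (t = 73.35):
  R = 329.7·(73.35 − 60)^(-0.1332) = 329.7·13.35^(-0.1332) = 329.7·0.70809 = 233.456.
At 1940 K (t = 19.4):
  R = 255 by definition for t ≤ 66.
Gain = 255.000 / 233.456 = 1.0923 → 1.092.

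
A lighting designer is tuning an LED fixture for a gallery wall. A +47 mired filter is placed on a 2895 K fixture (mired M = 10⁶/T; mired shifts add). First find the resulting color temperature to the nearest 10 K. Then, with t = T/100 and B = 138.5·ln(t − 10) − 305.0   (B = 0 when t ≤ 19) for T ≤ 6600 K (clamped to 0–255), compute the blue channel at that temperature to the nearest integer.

75

M_in = 10⁶/2895 = 345.42; M_out = 345.42 + (+47) = 392.42.
T_out = 10⁶/392.42 = 2548.3 K → 2550 K; t = 25.5.
B = 138.5·ln(25.5 − 10) − 305.0 = 138.5·ln 15.5 − 305.0 = 138.5·2.7408 − 305.0 = 74.606.
Rounded: 75.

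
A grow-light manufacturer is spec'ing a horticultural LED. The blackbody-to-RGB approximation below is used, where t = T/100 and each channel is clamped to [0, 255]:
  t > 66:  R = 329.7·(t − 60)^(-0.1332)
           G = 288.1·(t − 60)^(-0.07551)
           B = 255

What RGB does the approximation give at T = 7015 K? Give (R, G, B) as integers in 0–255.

t = 7015/100 = 70.15; the t > 66 branch applies.
R = 329.7·(70.15 − 60)^(-0.1332) = 329.7·10.15^(-0.1332) = 329.7·0.73441 = 242.135.
G = 288.1·(70.15 − 60)^(-0.07551) = 288.1·10.15^(-0.07551) = 288.1·0.83946 = 241.849.
B = 255 by definition for t > 66.
Rounded: (242, 242, 255).

(242, 242, 255)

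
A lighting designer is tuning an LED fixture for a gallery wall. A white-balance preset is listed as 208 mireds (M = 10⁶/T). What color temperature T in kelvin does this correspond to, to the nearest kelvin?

T = 10⁶ / 208 = 4807.69 K → 4808 K.

4808 K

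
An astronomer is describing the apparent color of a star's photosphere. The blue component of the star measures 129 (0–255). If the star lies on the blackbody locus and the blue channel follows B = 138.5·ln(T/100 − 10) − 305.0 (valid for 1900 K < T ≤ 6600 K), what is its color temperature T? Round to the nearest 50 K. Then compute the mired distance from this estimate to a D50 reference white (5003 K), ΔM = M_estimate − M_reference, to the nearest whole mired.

ln(t − 10) = (129 + 305.0) / 138.5 = 3.1336.
t − 10 = e^3.1336 = 22.956, so t = 32.956.
T = 100·t = 3296 K → 3300 K to the nearest 50 K.
M_estimate = 10⁶/3300 = 303.03; M_reference = 10⁶/5003 = 199.88.
ΔM = 303.03 − 199.88 = 103.15 → +103 mireds.

+103 mireds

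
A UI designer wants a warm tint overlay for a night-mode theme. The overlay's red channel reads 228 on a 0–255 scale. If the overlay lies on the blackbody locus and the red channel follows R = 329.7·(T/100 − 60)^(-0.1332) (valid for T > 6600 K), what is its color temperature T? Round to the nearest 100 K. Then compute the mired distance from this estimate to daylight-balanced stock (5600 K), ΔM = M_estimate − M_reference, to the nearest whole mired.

-47 mireds

(t − 60)^(-0.1332) = 228/329.7 = 0.69154.
t − 60 = 0.69154^(1/-0.1332) = 0.69154^(-7.508) = 15.943, so t = 75.943.
T = 100·t = 7594 K → 7600 K to the nearest 100 K.
M_estimate = 10⁶/7600 = 131.58; M_reference = 10⁶/5600 = 178.57.
ΔM = 131.58 − 178.57 = -46.99 → -47 mireds.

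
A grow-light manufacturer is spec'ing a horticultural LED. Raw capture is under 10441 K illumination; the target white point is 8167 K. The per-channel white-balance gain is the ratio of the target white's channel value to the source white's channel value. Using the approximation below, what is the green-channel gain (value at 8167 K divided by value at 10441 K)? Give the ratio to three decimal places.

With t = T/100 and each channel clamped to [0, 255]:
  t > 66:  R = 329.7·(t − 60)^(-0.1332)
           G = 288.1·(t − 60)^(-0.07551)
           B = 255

1.056

At 10441 K (t = 104.41):
  G = 288.1·(104.41 − 60)^(-0.07551) = 288.1·44.41^(-0.07551) = 288.1·0.75093 = 216.343.
At 8167 K (t = 81.67):
  G = 288.1·(81.67 − 60)^(-0.07551) = 288.1·21.67^(-0.07551) = 288.1·0.79274 = 228.388.
Gain = 228.388 / 216.343 = 1.0557 → 1.056.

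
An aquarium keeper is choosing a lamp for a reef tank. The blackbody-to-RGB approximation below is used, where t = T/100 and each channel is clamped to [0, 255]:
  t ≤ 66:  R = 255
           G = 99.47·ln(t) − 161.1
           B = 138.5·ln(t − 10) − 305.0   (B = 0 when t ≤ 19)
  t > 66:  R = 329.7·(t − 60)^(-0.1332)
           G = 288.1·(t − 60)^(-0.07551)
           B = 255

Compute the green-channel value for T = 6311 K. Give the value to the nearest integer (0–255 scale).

251

t = 6311/100 = 63.11; the t ≤ 66 branch applies.
G = 99.47·ln 63.11 − 161.1 = 99.47·4.1449 − 161.1 = 251.191.
Rounded: 251.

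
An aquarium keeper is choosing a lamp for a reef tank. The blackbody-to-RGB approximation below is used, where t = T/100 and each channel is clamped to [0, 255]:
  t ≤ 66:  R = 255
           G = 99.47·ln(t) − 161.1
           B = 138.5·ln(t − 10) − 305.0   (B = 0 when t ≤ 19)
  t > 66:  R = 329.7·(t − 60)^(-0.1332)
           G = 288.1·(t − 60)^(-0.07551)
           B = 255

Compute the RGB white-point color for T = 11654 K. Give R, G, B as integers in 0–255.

R=193, G=212, B=255

t = 11654/100 = 116.54; the t > 66 branch applies.
R = 329.7·(116.54 − 60)^(-0.1332) = 329.7·56.54^(-0.1332) = 329.7·0.58423 = 192.622.
G = 288.1·(116.54 − 60)^(-0.07551) = 288.1·56.54^(-0.07551) = 288.1·0.73736 = 212.433.
B = 255 by definition for t > 66.
Rounded: (193, 212, 255).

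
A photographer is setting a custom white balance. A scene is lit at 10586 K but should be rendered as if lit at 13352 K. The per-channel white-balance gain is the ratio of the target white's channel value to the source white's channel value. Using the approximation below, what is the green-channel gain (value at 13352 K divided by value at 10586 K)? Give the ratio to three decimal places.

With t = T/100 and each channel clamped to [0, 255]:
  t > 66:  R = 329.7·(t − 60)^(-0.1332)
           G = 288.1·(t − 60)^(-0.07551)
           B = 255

0.965

At 10586 K (t = 105.86):
  G = 288.1·(105.86 − 60)^(-0.07551) = 288.1·45.86^(-0.07551) = 288.1·0.74911 = 215.818.
At 13352 K (t = 133.52):
  G = 288.1·(133.52 − 60)^(-0.07551) = 288.1·73.52^(-0.07551) = 288.1·0.72288 = 208.262.
Gain = 208.262 / 215.818 = 0.9650 → 0.965.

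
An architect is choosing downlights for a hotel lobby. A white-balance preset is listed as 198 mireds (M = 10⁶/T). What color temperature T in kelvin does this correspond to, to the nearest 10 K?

T = 10⁶ / 198 = 5050.51 K → 5050 K.

5050 K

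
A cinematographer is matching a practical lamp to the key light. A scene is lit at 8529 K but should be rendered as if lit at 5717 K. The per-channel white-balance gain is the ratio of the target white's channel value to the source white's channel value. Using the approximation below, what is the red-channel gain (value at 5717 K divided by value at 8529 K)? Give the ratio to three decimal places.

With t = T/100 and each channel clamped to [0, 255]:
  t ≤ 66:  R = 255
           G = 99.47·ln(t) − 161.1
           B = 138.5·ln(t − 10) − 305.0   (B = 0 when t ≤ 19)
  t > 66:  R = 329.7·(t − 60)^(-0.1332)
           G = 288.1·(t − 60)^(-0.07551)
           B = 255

At 8529 K (t = 85.29):
  R = 329.7·(85.29 − 60)^(-0.1332) = 329.7·25.29^(-0.1332) = 329.7·0.65032 = 214.411.
At 5717 K (t = 57.17):
  R = 255 by definition for t ≤ 66.
Gain = 255.000 / 214.411 = 1.1893 → 1.189.

1.189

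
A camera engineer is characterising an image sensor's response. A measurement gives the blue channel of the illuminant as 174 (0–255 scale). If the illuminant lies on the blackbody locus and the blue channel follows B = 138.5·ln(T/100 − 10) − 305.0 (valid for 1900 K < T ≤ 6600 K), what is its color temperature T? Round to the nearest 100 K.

4200 K

ln(t − 10) = (174 + 305.0) / 138.5 = 3.4585.
t − 10 = e^3.4585 = 31.769, so t = 41.769.
T = 100·t = 4177 K → 4200 K to the nearest 100 K.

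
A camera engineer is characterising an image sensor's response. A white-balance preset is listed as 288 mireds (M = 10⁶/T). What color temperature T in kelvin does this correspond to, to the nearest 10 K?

T = 10⁶ / 288 = 3472.22 K → 3470 K.

3470 K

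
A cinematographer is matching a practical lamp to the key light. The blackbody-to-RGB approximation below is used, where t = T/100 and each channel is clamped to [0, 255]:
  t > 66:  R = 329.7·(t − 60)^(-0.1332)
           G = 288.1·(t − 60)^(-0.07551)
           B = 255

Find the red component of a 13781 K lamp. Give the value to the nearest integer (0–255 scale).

185

t = 13781/100 = 137.81; the t > 66 branch applies.
R = 329.7·(137.81 − 60)^(-0.1332) = 329.7·77.81^(-0.1332) = 329.7·0.55990 = 184.601.
Rounded: 185.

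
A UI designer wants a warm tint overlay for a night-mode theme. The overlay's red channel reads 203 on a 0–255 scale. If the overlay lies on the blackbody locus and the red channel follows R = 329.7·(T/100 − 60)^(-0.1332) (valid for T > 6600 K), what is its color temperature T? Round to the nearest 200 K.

9800 K

(t − 60)^(-0.1332) = 203/329.7 = 0.61571.
t − 60 = 0.61571^(1/-0.1332) = 0.61571^(-7.508) = 38.129, so t = 98.129.
T = 100·t = 9813 K → 9800 K to the nearest 200 K.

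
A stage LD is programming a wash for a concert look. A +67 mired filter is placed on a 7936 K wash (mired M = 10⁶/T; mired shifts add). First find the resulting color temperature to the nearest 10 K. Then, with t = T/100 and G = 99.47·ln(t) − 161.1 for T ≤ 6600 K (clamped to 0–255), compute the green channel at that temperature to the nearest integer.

232

M_in = 10⁶/7936 = 126.01; M_out = 126.01 + (+67) = 193.01.
T_out = 10⁶/193.01 = 5181.1 K → 5180 K; t = 51.8.
G = 99.47·ln 51.8 − 161.1 = 99.47·3.9474 − 161.1 = 231.547.
Rounded: 232.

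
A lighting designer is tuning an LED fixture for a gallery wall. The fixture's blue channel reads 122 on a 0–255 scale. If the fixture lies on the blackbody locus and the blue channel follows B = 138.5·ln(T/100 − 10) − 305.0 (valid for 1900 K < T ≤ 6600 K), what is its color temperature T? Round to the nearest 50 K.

3200 K

ln(t − 10) = (122 + 305.0) / 138.5 = 3.0830.
t − 10 = e^3.0830 = 21.824, so t = 31.824.
T = 100·t = 3182 K → 3200 K to the nearest 50 K.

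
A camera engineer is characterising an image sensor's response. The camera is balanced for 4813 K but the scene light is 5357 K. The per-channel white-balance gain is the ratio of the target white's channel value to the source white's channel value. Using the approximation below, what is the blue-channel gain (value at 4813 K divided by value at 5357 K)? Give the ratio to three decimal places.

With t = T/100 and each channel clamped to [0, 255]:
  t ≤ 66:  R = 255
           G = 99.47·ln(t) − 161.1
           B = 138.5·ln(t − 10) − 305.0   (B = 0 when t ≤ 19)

At 5357 K (t = 53.57):
  B = 138.5·ln(53.57 − 10) − 305.0 = 138.5·ln 43.57 − 305.0 = 138.5·3.7744 − 305.0 = 217.750.
At 4813 K (t = 48.13):
  B = 138.5·ln(48.13 − 10) − 305.0 = 138.5·ln 38.13 − 305.0 = 138.5·3.6410 − 305.0 = 199.279.
Gain = 199.279 / 217.750 = 0.9152 → 0.915.

0.915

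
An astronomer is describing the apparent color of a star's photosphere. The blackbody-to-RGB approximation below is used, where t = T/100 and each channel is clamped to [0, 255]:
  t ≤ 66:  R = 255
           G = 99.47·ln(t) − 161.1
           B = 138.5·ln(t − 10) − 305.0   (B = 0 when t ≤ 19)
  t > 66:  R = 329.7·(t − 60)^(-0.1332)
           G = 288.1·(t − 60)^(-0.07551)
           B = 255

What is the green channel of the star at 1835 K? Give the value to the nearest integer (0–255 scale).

t = 1835/100 = 18.35; the t ≤ 66 branch applies.
G = 99.47·ln 18.35 − 161.1 = 99.47·2.9096 − 161.1 = 128.321.
Rounded: 128.

128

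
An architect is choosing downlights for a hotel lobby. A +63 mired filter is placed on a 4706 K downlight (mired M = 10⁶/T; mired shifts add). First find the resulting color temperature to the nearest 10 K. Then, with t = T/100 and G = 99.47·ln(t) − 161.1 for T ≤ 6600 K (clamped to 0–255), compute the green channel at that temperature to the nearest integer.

M_in = 10⁶/4706 = 212.49; M_out = 212.49 + (+63) = 275.49.
T_out = 10⁶/275.49 = 3629.8 K → 3630 K; t = 36.3.
G = 99.47·ln 36.3 − 161.1 = 99.47·3.5918 − 161.1 = 196.178.
Rounded: 196.

196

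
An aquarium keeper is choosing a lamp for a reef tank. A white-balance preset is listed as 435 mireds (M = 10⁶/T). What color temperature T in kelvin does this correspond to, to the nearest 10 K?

2300 K

T = 10⁶ / 435 = 2298.85 K → 2300 K.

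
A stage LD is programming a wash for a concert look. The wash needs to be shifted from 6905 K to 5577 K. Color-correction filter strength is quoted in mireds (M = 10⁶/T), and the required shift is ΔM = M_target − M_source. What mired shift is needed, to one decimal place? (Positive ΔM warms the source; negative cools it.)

M_source = 10⁶/6905 = 144.823; M_target = 10⁶/5577 = 179.308.
ΔM = 179.308 − 144.823 = 34.485 → +34.5 mireds, a warming shift.

+34.5 mireds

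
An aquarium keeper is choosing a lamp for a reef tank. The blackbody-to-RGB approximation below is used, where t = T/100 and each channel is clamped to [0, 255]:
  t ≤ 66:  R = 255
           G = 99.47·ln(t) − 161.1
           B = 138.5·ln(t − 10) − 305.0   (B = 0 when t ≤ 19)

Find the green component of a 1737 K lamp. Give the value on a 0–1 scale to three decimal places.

0.482

t = 1737/100 = 17.37; the t ≤ 66 branch applies.
G = 99.47·ln 17.37 − 161.1 = 99.47·2.8547 − 161.1 = 122.861.
On a 0–1 scale: 122.861/255 = 0.4818 → 0.482.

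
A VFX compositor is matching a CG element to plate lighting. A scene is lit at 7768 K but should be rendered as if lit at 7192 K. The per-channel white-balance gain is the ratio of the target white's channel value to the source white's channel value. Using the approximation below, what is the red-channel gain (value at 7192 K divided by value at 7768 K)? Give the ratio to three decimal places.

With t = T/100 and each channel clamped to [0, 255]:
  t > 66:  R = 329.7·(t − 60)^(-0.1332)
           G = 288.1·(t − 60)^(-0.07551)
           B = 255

1.054

At 7768 K (t = 77.68):
  R = 329.7·(77.68 − 60)^(-0.1332) = 329.7·17.68^(-0.1332) = 329.7·0.68208 = 224.882.
At 7192 K (t = 71.92):
  R = 329.7·(71.92 − 60)^(-0.1332) = 329.7·11.92^(-0.1332) = 329.7·0.71885 = 237.006.
Gain = 237.006 / 224.882 = 1.0539 → 1.054.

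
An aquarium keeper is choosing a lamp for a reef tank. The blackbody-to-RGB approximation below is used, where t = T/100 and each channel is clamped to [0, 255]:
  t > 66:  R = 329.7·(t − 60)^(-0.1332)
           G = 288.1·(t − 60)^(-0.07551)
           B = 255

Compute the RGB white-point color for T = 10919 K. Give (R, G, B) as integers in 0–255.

(196, 215, 255)

t = 10919/100 = 109.19; the t > 66 branch applies.
R = 329.7·(109.19 − 60)^(-0.1332) = 329.7·49.19^(-0.1332) = 329.7·0.59517 = 196.228.
G = 288.1·(109.19 − 60)^(-0.07551) = 288.1·49.19^(-0.07551) = 288.1·0.74515 = 214.679.
B = 255 by definition for t > 66.
Rounded: (196, 215, 255).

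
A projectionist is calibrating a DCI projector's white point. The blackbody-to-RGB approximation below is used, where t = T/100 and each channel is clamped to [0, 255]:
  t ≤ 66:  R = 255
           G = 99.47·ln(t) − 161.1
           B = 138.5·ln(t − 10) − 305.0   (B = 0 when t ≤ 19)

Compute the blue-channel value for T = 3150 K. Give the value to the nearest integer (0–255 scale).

120

t = 3150/100 = 31.5; the t ≤ 66 branch applies.
B = 138.5·ln(31.5 − 10) − 305.0 = 138.5·ln 21.5 − 305.0 = 138.5·3.0681 − 305.0 = 119.925.
Rounded: 120.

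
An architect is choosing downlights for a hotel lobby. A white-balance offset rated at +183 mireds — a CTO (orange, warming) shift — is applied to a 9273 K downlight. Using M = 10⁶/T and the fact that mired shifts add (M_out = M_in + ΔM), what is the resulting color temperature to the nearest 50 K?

3450 K

M_in = 10⁶/9273 = 107.84 mireds.
M_out = 107.84 + (+183) = 290.84 mireds.
T_out = 10⁶/290.84 = 3438.3 K → 3450 K.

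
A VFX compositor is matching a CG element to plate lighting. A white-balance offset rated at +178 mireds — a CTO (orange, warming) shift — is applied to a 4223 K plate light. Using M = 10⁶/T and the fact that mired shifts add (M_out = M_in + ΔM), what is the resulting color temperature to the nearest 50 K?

M_in = 10⁶/4223 = 236.80 mireds.
M_out = 236.80 + (+178) = 414.80 mireds.
T_out = 10⁶/414.80 = 2410.8 K → 2400 K.

2400 K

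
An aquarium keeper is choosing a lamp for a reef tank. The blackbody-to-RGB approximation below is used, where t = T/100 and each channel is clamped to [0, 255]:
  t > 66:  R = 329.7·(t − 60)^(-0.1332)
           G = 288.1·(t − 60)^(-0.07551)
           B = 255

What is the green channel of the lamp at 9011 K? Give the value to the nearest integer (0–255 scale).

t = 9011/100 = 90.11; the t > 66 branch applies.
G = 288.1·(90.11 − 60)^(-0.07551) = 288.1·30.11^(-0.07551) = 288.1·0.77329 = 222.785.
Rounded: 223.

223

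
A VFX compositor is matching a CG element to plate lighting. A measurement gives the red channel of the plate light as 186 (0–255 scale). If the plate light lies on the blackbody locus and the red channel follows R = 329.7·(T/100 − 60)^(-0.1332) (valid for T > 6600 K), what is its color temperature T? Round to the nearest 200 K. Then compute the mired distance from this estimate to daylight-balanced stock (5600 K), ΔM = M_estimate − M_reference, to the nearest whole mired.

(t − 60)^(-0.1332) = 186/329.7 = 0.56415.
t − 60 = 0.56415^(1/-0.1332) = 0.56415^(-7.508) = 73.521, so t = 133.521.
T = 100·t = 13352 K → 13400 K to the nearest 200 K.
M_estimate = 10⁶/13400 = 74.63; M_reference = 10⁶/5600 = 178.57.
ΔM = 74.63 − 178.57 = -103.94 → -104 mireds.

-104 mireds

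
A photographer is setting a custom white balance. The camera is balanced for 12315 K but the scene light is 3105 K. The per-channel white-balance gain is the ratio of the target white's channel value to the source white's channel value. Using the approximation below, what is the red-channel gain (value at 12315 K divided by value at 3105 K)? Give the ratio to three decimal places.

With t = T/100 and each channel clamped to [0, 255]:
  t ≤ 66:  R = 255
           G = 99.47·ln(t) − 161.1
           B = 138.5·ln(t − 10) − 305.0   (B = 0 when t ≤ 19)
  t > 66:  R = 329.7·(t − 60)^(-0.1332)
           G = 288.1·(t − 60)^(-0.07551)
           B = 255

0.744

At 3105 K (t = 31.05):
  R = 255 by definition for t ≤ 66.
At 12315 K (t = 123.15):
  R = 329.7·(123.15 − 60)^(-0.1332) = 329.7·63.15^(-0.1332) = 329.7·0.57569 = 189.806.
Gain = 189.806 / 255.000 = 0.7443 → 0.744.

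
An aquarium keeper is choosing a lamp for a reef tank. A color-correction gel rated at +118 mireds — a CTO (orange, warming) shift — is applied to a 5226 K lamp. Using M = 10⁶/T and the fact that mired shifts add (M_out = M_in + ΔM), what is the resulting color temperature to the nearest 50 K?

M_in = 10⁶/5226 = 191.35 mireds.
M_out = 191.35 + (+118) = 309.35 mireds.
T_out = 10⁶/309.35 = 3232.6 K → 3250 K.

3250 K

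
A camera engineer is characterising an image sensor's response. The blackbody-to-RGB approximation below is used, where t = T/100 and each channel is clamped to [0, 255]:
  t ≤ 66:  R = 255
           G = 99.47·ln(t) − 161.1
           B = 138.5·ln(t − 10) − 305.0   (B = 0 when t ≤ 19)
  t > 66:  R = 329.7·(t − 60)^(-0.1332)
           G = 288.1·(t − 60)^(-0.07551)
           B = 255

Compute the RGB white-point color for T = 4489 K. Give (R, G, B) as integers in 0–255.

(255, 217, 187)

t = 4489/100 = 44.89; the t ≤ 66 branch applies.
R = 255 by definition for t ≤ 66.
G = 99.47·ln 44.89 − 161.1 = 99.47·3.8042 − 161.1 = 217.305.
B = 138.5·ln(44.89 − 10) − 305.0 = 138.5·ln 34.89 − 305.0 = 138.5·3.5522 − 305.0 = 186.980.
Rounded: (255, 217, 187).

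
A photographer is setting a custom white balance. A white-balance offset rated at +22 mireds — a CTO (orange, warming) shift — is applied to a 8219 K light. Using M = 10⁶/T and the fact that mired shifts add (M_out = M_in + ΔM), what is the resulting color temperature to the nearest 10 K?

M_in = 10⁶/8219 = 121.67 mireds.
M_out = 121.67 + (+22) = 143.67 mireds.
T_out = 10⁶/143.67 = 6960.4 K → 6960 K.

6960 K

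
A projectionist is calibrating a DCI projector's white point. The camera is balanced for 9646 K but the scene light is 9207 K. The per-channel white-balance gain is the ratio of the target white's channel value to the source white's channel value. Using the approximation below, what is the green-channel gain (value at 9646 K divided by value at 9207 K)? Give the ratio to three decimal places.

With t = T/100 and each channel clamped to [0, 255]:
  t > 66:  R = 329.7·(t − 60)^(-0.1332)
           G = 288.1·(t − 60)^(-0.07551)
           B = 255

0.990

At 9207 K (t = 92.07):
  G = 288.1·(92.07 − 60)^(-0.07551) = 288.1·32.07^(-0.07551) = 288.1·0.76962 = 221.727.
At 9646 K (t = 96.46):
  G = 288.1·(96.46 − 60)^(-0.07551) = 288.1·36.46^(-0.07551) = 288.1·0.76220 = 219.589.
Gain = 219.589 / 221.727 = 0.9904 → 0.990.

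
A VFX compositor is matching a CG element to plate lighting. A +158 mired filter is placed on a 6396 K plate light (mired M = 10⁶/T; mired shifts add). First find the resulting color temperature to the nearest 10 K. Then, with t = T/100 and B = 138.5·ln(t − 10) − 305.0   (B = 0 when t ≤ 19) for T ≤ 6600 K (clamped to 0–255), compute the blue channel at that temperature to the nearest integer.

122

M_in = 10⁶/6396 = 156.35; M_out = 156.35 + (+158) = 314.35.
T_out = 10⁶/314.35 = 3181.2 K → 3180 K; t = 31.8.
B = 138.5·ln(31.8 − 10) − 305.0 = 138.5·ln 21.8 − 305.0 = 138.5·3.0819 − 305.0 = 121.845.
Rounded: 122.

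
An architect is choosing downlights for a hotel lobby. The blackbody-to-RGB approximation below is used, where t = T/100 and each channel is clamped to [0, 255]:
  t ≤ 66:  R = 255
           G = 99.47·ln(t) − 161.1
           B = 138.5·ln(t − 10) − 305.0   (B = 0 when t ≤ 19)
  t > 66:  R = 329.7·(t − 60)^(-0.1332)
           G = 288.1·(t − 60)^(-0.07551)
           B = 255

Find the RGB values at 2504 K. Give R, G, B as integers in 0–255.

t = 2504/100 = 25.04; the t ≤ 66 branch applies.
R = 255 by definition for t ≤ 66.
G = 99.47·ln 25.04 − 161.1 = 99.47·3.2205 − 161.1 = 159.241.
B = 138.5·ln(25.04 − 10) − 305.0 = 138.5·ln 15.04 − 305.0 = 138.5·2.7107 − 305.0 = 70.434.
Rounded: (255, 159, 70).

R=255, G=159, B=70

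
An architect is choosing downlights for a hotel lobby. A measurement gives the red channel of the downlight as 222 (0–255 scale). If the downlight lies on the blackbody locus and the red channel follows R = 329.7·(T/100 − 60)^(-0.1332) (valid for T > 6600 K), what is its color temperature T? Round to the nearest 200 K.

8000 K

(t − 60)^(-0.1332) = 222/329.7 = 0.67334.
t − 60 = 0.67334^(1/-0.1332) = 0.67334^(-7.508) = 19.478, so t = 79.478.
T = 100·t = 7948 K → 8000 K to the nearest 200 K.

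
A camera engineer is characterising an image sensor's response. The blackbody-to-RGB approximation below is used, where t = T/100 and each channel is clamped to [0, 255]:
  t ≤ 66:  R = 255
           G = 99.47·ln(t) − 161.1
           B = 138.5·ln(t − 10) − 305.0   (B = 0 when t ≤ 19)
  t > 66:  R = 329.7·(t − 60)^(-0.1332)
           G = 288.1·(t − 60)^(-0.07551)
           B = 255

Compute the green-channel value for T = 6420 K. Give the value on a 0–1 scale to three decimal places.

t = 6420/100 = 64.2; the t ≤ 66 branch applies.
G = 99.47·ln 64.2 − 161.1 = 99.47·4.1620 − 161.1 = 252.894.
On a 0–1 scale: 252.894/255 = 0.9917 → 0.992.

0.992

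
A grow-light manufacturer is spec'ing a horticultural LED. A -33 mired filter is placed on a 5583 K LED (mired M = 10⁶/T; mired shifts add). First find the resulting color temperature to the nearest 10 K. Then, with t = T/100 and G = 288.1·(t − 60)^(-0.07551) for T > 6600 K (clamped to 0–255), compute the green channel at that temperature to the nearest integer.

M_in = 10⁶/5583 = 179.12; M_out = 179.12 + (-33) = 146.12.
T_out = 10⁶/146.12 = 6843.9 K → 6840 K; t = 68.4.
G = 288.1·(68.4 − 60)^(-0.07551) = 288.1·8.4^(-0.07551) = 288.1·0.85155 = 245.330.
Rounded: 245.

245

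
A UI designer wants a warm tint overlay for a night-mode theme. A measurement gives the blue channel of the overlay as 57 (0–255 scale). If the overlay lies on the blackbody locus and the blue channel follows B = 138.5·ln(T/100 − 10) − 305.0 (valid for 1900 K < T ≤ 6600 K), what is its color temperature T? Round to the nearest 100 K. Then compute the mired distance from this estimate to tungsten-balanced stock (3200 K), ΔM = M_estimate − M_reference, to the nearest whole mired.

+104 mireds

ln(t − 10) = (57 + 305.0) / 138.5 = 2.6137.
t − 10 = e^2.6137 = 13.650, so t = 23.650.
T = 100·t = 2365 K → 2400 K to the nearest 100 K.
M_estimate = 10⁶/2400 = 416.67; M_reference = 10⁶/3200 = 312.50.
ΔM = 416.67 − 312.50 = 104.17 → +104 mireds.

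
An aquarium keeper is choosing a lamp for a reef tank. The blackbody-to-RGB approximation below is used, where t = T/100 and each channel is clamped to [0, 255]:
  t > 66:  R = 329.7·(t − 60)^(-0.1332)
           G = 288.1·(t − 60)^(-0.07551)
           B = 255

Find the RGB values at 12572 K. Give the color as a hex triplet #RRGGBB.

#BDD2FF

t = 12572/100 = 125.72; the t > 66 branch applies.
R = 329.7·(125.72 − 60)^(-0.1332) = 329.7·65.72^(-0.1332) = 329.7·0.57264 = 188.800.
G = 288.1·(125.72 − 60)^(-0.07551) = 288.1·65.72^(-0.07551) = 288.1·0.72903 = 210.034.
B = 255 by definition for t > 66.
Rounded: (189, 210, 255).
In hex: #BDD2FF.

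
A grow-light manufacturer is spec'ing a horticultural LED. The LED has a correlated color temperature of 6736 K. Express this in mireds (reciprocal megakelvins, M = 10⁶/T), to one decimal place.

M = 10⁶ / 6736 = 148.456 → 148.5 mireds.

148.5 mireds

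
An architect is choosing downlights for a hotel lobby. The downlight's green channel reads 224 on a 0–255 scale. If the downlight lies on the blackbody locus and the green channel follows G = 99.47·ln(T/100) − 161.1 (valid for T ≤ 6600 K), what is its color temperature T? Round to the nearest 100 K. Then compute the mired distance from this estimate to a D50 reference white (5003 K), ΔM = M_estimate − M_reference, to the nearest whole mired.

ln t = (224 + 161.1) / 99.47 = 3.8715.
t = e^3.8715 = 48.015.
T = 100·t = 4802 K → 4800 K to the nearest 100 K.
M_estimate = 10⁶/4800 = 208.33; M_reference = 10⁶/5003 = 199.88.
ΔM = 208.33 − 199.88 = 8.45 → +8 mireds.

+8 mireds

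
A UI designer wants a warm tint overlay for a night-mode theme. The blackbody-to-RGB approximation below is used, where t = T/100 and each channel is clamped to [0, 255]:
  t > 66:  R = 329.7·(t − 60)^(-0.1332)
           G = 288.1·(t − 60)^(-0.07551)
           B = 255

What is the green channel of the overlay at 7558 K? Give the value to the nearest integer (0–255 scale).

234

t = 7558/100 = 75.58; the t > 66 branch applies.
G = 288.1·(75.58 − 60)^(-0.07551) = 288.1·15.58^(-0.07551) = 288.1·0.81274 = 234.149.
Rounded: 234.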